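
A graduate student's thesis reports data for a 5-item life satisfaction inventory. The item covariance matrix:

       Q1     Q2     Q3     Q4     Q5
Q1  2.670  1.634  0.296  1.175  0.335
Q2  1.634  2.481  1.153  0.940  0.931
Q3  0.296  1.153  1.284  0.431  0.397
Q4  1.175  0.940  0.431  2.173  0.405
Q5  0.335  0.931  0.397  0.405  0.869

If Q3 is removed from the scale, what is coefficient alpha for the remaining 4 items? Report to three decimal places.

α = 0.759

Remaining items: Q1, Q2, Q4, Q5 (k = 4).
Σσᵢ² = 2.670 + 2.481 + 2.173 + 0.869 = 8.193
Var(T) = 8.193 + 2 × 5.420 = 19.033
α (item deleted) = (4/3)·(1 − 8.193/19.033) = 0.759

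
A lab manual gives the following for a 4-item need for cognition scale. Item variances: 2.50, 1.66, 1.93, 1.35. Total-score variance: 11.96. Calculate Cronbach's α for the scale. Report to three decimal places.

α = 0.504

Σσ²ᵢ = 2.50 + 1.66 + 1.93 + 1.35 = 7.44
α = (k/(k−1))·(1 − Σσ²ᵢ/σ²_T) = (4/3)·(1 − 7.44/11.96) = 0.504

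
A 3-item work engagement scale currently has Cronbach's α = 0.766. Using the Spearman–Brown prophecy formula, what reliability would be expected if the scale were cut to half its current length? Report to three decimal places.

predicted reliability = 0.621

Length factor m = 1/2
α' = m·α / (1 − (1−m)·α)
   = 1/2 × 0.766 / (1 − (1 − 1/2) × 0.766)
   = 0.3830 / 0.6170 = 0.621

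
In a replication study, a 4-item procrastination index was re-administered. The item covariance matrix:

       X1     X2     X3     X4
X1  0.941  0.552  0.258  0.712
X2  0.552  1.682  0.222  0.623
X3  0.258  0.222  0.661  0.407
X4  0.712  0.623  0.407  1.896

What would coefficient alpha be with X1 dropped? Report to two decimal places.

Remaining items: X2, X3, X4 (k = 3).
sum of item variances = 1.682 + 0.661 + 1.896 = 4.239
total variance = 4.239 + 2 × 1.252 = 6.743
α (item deleted) = (3/2)·(1 − 4.239/6.743) = 0.56

α = 0.56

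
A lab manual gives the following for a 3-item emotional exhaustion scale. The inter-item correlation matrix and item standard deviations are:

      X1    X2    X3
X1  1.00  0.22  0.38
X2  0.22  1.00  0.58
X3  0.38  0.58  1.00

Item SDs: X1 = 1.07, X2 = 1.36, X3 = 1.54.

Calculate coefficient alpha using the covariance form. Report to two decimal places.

coefficient alpha = 0.67

Σσ²ᵢ = 1.07² + 1.36² + 1.54² = 5.3661
Covariances σ_ij = r_ij · s_i · s_j:
  σ(X1,X2) = 0.22 × 1.07 × 1.36 = 0.3201
  σ(X1,X3) = 0.38 × 1.07 × 1.54 = 0.6262
  σ(X2,X3) = 0.58 × 1.36 × 1.54 = 1.2148
σ²_T = Σσ²ᵢ + 2·Σσ_ij = 5.3661 + 2 × 2.1611 = 9.6883
α = (3/2)·(1 − 5.3661/9.6883) = 0.67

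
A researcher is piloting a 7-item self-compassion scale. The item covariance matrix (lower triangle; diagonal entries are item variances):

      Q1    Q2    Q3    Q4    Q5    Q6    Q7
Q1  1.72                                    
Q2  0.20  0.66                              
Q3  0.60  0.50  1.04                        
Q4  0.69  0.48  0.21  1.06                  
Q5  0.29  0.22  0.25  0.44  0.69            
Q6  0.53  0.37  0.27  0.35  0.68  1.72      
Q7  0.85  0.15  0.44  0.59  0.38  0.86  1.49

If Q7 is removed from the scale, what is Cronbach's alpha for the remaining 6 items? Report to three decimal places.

Remaining items: Q1, Q2, Q3, Q4, Q5, Q6 (k = 6).
Σσᵢ² = 1.72 + 0.66 + 1.04 + 1.06 + 0.69 + 1.72 = 6.89
σ²_T = 6.89 + 2 × 6.08 = 19.05
α (item deleted) = (6/5)·(1 − 6.89/19.05) = 0.766

α = 0.766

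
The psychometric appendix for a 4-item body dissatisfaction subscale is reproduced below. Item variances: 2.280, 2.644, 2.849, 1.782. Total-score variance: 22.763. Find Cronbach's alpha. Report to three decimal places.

Σσ²ᵢ = 2.280 + 2.644 + 2.849 + 1.782 = 9.555
α = (k/(k−1))·(1 − Σσ²ᵢ/σ²_total) = (4/3)·(1 − 9.555/22.763) = 0.774

Cronbach's alpha = 0.774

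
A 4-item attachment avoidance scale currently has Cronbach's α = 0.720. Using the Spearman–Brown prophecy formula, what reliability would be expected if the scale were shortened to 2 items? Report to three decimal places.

predicted reliability = 0.562

Length factor m = 2/4 = 0.5000
α' = m·α / (1 − (1−m)·α)
   = 2/4 × 0.720 / (1 − (1 − 2/4) × 0.720)
   = 0.3600 / 0.6400 = 0.562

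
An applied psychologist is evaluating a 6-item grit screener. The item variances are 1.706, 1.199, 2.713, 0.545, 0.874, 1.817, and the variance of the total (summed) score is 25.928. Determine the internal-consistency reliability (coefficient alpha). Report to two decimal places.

coefficient alpha = 0.79

sum of item variances = 1.706 + 1.199 + 2.713 + 0.545 + 0.874 + 1.817 = 8.854
α = (k/(k−1))·(1 − sum of item variances/σ²_total) = (6/5)·(1 − 8.854/25.928) = 0.79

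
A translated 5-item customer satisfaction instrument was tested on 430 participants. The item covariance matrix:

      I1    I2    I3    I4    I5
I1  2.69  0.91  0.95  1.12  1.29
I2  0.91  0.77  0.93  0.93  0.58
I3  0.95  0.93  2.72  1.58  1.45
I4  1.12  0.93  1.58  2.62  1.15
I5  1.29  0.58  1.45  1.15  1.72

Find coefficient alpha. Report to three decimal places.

sum of item variances = 2.69 + 0.77 + 2.72 + 2.62 + 1.72 = 10.52
Sum of off-diagonal covariances = 10.89
σ²_total = 10.52 + 2 × 10.89 = 32.30
α = (k/(k−1))·(1 − sum of item variances/σ²_total) = (5/4)·(1 − 10.52/32.30) = 0.843

α = 0.843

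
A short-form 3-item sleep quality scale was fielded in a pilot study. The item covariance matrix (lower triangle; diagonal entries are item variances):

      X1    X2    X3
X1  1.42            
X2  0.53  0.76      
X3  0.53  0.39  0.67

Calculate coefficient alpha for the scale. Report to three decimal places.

ΣVar(i) = 1.42 + 0.76 + 0.67 = 2.85
Σ_{i<j} σ_ij = 1.45
Var(T) = 2.85 + 2 × 1.45 = 5.75
α = (k/(k−1))·(1 − ΣVar(i)/Var(T)) = (3/2)·(1 − 2.85/5.75) = 0.757

α = 0.757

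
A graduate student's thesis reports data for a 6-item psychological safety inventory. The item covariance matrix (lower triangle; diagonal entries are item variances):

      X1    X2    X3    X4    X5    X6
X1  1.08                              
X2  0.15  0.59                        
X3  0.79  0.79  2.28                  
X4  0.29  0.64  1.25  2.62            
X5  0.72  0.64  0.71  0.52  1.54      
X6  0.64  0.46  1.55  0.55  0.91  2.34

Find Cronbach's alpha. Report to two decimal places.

Σσᵢ² = 1.08 + 0.59 + 2.28 + 2.62 + 1.54 + 2.34 = 10.45
Σ_{i<j} σ_ij = 10.61
σ²_total = 10.45 + 2 × 10.61 = 31.67
α = (k/(k−1))·(1 − Σσᵢ²/σ²_total) = (6/5)·(1 − 10.45/31.67) = 0.80

Cronbach's alpha = 0.80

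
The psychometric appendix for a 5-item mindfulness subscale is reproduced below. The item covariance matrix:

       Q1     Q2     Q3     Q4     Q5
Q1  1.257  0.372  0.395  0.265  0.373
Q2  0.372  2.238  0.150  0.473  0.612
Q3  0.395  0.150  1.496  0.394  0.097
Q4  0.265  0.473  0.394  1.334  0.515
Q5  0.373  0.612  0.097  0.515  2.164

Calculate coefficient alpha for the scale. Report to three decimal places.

Σσ²ᵢ = 1.257 + 2.238 + 1.496 + 1.334 + 2.164 = 8.489
Σ_{i<j} σ_ij = 3.646
total variance = 8.489 + 2 × 3.646 = 15.781
α = (k/(k−1))·(1 − Σσ²ᵢ/total variance) = (5/4)·(1 − 8.489/15.781) = 0.578

coefficient alpha = 0.578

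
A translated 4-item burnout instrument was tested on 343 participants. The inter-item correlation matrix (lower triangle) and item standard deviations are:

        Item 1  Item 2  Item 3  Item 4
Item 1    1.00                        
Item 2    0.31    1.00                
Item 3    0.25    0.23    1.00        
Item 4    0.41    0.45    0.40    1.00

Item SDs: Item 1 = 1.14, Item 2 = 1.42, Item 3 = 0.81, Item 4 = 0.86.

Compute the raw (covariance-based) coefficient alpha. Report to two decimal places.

Σσ²ᵢ = 1.14² + 1.42² + 0.81² + 0.86² = 4.7117
Covariances σ_ij = r_ij · s_i · s_j:
  σ(Item 1,Item 2) = 0.31 × 1.14 × 1.42 = 0.5018
  σ(Item 1,Item 3) = 0.25 × 1.14 × 0.81 = 0.2308
  σ(Item 1,Item 4) = 0.41 × 1.14 × 0.86 = 0.4020
  σ(Item 2,Item 3) = 0.23 × 1.42 × 0.81 = 0.2645
  σ(Item 2,Item 4) = 0.45 × 1.42 × 0.86 = 0.5495
  σ(Item 3,Item 4) = 0.40 × 0.81 × 0.86 = 0.2786
σ²_T = Σσ²ᵢ + 2·Σσ_ij = 4.7117 + 2 × 2.2272 = 9.1661
α = (4/3)·(1 − 4.7117/9.1661) = 0.65

coefficient alpha = 0.65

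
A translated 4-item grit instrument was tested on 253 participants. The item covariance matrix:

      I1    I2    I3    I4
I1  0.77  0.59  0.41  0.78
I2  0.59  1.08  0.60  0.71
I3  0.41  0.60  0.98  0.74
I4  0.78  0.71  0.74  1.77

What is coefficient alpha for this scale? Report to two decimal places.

sum of item variances = 0.77 + 1.08 + 0.98 + 1.77 = 4.60
Σ_{i<j} σ_ij = 3.83
σ²_total = 4.60 + 2 × 3.83 = 12.26
α = (k/(k−1))·(1 − sum of item variances/σ²_total) = (4/3)·(1 − 4.60/12.26) = 0.83

α = 0.83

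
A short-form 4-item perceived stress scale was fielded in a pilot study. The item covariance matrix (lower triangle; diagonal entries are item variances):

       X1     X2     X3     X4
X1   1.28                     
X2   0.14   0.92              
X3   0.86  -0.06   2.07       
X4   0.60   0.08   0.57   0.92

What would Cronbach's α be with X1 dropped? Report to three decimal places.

α = 0.348

Remaining items: X2, X3, X4 (k = 3).
ΣVar(i) = 0.92 + 2.07 + 0.92 = 3.91
Var(T) = 3.91 + 2 × 0.59 = 5.09
α (item deleted) = (3/2)·(1 − 3.91/5.09) = 0.348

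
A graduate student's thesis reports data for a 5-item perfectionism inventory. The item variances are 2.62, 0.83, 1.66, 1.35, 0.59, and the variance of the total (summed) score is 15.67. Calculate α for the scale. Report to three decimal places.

Σσᵢ² = 2.62 + 0.83 + 1.66 + 1.35 + 0.59 = 7.05
α = (k/(k−1))·(1 − Σσᵢ²/σ²_T) = (5/4)·(1 − 7.05/15.67) = 0.688

α = 0.688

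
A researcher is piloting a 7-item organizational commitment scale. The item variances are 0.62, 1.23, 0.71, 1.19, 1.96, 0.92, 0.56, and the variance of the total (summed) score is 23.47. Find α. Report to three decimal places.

α = 0.809

Σσᵢ² = 0.62 + 1.23 + 0.71 + 1.19 + 1.96 + 0.92 + 0.56 = 7.19
α = (k/(k−1))·(1 − Σσᵢ²/Var(T)) = (7/6)·(1 − 7.19/23.47) = 0.809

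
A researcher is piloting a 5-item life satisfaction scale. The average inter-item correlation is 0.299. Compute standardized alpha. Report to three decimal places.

α = 0.681

Standardized α = k·r̄ / (1 + (k−1)·r̄) = 5 × 0.299 / (1 + 4 × 0.299)
  = 1.4950 / 2.1960 = 0.681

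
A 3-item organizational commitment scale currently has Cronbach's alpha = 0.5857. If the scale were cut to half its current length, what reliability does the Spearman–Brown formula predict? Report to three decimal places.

predicted reliability = 0.414

Length factor m = 1/2
α' = m·α / (1 − (1−m)·α)
   = 1/2 × 0.5857 / (1 − (1 − 1/2) × 0.5857)
   = 0.2928 / 0.7071 = 0.414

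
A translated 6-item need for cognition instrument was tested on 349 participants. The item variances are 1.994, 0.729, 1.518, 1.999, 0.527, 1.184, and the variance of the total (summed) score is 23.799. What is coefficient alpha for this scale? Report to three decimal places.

sum of item variances = 1.994 + 0.729 + 1.518 + 1.999 + 0.527 + 1.184 = 7.951
α = (k/(k−1))·(1 − sum of item variances/total variance) = (6/5)·(1 − 7.951/23.799) = 0.799

coefficient alpha = 0.799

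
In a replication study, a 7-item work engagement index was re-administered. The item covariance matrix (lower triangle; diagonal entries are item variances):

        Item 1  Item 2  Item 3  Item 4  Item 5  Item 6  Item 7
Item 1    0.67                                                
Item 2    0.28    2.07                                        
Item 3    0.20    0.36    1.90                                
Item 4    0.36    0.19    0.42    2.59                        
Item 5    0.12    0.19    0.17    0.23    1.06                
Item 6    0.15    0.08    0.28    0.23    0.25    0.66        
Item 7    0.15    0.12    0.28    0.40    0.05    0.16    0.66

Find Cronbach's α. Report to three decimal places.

Σσ²ᵢ = 0.67 + 2.07 + 1.90 + 2.59 + 1.06 + 0.66 + 0.66 = 9.61
Σ_{i<j} σ_ij = 4.67
total variance = 9.61 + 2 × 4.67 = 18.95
α = (k/(k−1))·(1 − Σσ²ᵢ/total variance) = (7/6)·(1 − 9.61/18.95) = 0.575

α = 0.575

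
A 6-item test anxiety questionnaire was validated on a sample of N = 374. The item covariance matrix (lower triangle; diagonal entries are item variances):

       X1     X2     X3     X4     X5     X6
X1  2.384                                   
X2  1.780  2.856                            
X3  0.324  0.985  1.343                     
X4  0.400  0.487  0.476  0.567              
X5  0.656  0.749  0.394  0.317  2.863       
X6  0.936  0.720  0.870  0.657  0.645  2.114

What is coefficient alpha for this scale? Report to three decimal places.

Σσ²ᵢ = 2.384 + 2.856 + 1.343 + 0.567 + 2.863 + 2.114 = 12.127
Σ_{i<j} σ_ij = 10.396
σ²_T = 12.127 + 2 × 10.396 = 32.919
α = (k/(k−1))·(1 − Σσ²ᵢ/σ²_T) = (6/5)·(1 − 12.127/32.919) = 0.758

coefficient alpha = 0.758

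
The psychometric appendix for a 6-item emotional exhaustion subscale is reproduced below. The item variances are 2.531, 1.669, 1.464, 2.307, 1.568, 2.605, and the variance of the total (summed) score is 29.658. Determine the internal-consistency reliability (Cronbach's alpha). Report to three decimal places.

Cronbach's alpha = 0.709

Σσ²ᵢ = 2.531 + 1.669 + 1.464 + 2.307 + 1.568 + 2.605 = 12.144
α = (k/(k−1))·(1 − Σσ²ᵢ/total variance) = (6/5)·(1 − 12.144/29.658) = 0.709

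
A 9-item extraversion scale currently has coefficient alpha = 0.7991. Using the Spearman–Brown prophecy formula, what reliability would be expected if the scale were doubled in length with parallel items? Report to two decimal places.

predicted reliability = 0.89

Length factor m = 2
α' = m·α / (1 + (m−1)·α)
   = 2 × 0.7991 / (1 + (2 − 1) × 0.7991)
   = 1.5982 / 1.7991 = 0.89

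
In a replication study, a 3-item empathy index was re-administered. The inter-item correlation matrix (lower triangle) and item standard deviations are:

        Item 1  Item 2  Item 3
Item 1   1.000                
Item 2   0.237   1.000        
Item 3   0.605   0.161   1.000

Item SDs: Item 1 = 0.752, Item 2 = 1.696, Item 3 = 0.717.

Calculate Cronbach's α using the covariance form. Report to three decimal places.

α = 0.441

Σσ²ᵢ = 0.752² + 1.696² + 0.717² = 3.9560
Covariances σ_ij = r_ij · s_i · s_j:
  σ(Item 1,Item 2) = 0.237 × 0.752 × 1.696 = 0.3023
  σ(Item 1,Item 3) = 0.605 × 0.752 × 0.717 = 0.3262
  σ(Item 2,Item 3) = 0.161 × 1.696 × 0.717 = 0.1958
σ²_T = Σσ²ᵢ + 2·Σσ_ij = 3.9560 + 2 × 0.8243 = 5.6046
α = (3/2)·(1 − 3.9560/5.6046) = 0.441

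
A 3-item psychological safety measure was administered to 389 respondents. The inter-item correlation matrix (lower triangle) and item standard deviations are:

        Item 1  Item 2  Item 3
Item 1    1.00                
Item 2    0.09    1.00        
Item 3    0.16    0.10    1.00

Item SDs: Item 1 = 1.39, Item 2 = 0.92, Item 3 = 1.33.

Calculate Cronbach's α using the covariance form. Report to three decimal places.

Σσ²ᵢ = 1.39² + 0.92² + 1.33² = 4.5474
Covariances σ_ij = r_ij · s_i · s_j:
  σ(Item 1,Item 2) = 0.09 × 1.39 × 0.92 = 0.1151
  σ(Item 1,Item 3) = 0.16 × 1.39 × 1.33 = 0.2958
  σ(Item 2,Item 3) = 0.10 × 0.92 × 1.33 = 0.1224
σ²_T = Σσ²ᵢ + 2·Σσ_ij = 4.5474 + 2 × 0.5333 = 5.6140
α = (3/2)·(1 − 4.5474/5.6140) = 0.285

α = 0.285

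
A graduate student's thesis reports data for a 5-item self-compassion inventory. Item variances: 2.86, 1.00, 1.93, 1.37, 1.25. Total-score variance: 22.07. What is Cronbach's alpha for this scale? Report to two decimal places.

Cronbach's alpha = 0.77

ΣVar(i) = 2.86 + 1.00 + 1.93 + 1.37 + 1.25 = 8.41
α = (k/(k−1))·(1 − ΣVar(i)/σ²_total) = (5/4)·(1 − 8.41/22.07) = 0.77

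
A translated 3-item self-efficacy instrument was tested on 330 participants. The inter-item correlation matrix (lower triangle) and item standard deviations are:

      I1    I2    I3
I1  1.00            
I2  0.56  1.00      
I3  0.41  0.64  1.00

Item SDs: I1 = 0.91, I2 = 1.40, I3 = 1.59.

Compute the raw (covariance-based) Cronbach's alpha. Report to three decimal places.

Σσ²ᵢ = 0.91² + 1.40² + 1.59² = 5.3162
Covariances σ_ij = r_ij · s_i · s_j:
  σ(I1,I2) = 0.56 × 0.91 × 1.40 = 0.7134
  σ(I1,I3) = 0.41 × 0.91 × 1.59 = 0.5932
  σ(I2,I3) = 0.64 × 1.40 × 1.59 = 1.4246
σ²_T = Σσ²ᵢ + 2·Σσ_ij = 5.3162 + 2 × 2.7312 = 10.7786
α = (3/2)·(1 − 5.3162/10.7786) = 0.760

α = 0.760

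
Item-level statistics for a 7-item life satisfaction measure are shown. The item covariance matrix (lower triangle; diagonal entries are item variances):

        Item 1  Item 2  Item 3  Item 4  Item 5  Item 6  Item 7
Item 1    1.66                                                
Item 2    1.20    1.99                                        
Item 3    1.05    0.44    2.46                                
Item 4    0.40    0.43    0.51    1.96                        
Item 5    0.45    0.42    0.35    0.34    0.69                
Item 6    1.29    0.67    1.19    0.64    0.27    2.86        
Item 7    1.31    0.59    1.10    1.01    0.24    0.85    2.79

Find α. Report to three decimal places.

α = 0.784

ΣVar(i) = 1.66 + 1.99 + 2.46 + 1.96 + 0.69 + 2.86 + 2.79 = 14.41
Σ_{i<j} σ_ij = 14.75
total variance = 14.41 + 2 × 14.75 = 43.91
α = (k/(k−1))·(1 − ΣVar(i)/total variance) = (7/6)·(1 − 14.41/43.91) = 0.784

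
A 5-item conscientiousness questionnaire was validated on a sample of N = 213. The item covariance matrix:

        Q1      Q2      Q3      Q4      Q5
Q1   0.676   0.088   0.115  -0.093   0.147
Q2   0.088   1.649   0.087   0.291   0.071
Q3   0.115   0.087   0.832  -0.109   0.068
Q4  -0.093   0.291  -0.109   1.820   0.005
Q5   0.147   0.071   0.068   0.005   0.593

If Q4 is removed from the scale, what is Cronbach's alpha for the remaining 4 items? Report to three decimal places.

Remaining items: Q1, Q2, Q3, Q5 (k = 4).
Σσ²ᵢ = 0.676 + 1.649 + 0.832 + 0.593 = 3.750
Var(T) = 3.750 + 2 × 0.576 = 4.902
α (item deleted) = (4/3)·(1 − 3.750/4.902) = 0.313

α = 0.313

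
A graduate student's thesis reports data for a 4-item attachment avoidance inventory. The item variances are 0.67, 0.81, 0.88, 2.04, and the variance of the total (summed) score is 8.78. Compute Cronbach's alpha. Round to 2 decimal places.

α = 0.67

Σσᵢ² = 0.67 + 0.81 + 0.88 + 2.04 = 4.40
α = (k/(k−1))·(1 − Σσᵢ²/Var(T)) = (4/3)·(1 − 4.40/8.78) = 0.67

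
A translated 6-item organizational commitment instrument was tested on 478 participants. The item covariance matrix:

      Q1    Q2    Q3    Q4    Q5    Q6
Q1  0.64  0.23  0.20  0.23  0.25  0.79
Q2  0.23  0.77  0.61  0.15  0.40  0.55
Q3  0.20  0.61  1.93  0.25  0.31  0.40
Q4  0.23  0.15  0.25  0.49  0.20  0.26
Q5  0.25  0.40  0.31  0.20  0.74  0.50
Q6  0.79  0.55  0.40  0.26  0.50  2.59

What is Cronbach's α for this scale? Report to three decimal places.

ΣVar(i) = 0.64 + 0.77 + 1.93 + 0.49 + 0.74 + 2.59 = 7.16
Sum of the distinct covariances = 5.33
σ²_total = 7.16 + 2 × 5.33 = 17.82
α = (k/(k−1))·(1 − ΣVar(i)/σ²_total) = (6/5)·(1 − 7.16/17.82) = 0.718

α = 0.718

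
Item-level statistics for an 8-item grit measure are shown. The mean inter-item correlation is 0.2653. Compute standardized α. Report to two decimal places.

Standardized α = k·r̄ / (1 + (k−1)·r̄) = 8 × 0.2653 / (1 + 7 × 0.2653)
  = 2.1224 / 2.8571 = 0.74

α = 0.74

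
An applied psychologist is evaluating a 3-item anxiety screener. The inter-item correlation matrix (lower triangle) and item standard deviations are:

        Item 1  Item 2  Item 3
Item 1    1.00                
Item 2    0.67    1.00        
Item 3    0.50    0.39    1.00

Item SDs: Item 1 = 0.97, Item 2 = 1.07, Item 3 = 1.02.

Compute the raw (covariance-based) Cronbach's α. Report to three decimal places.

Σσ²ᵢ = 0.97² + 1.07² + 1.02² = 3.1262
Covariances σ_ij = r_ij · s_i · s_j:
  σ(Item 1,Item 2) = 0.67 × 0.97 × 1.07 = 0.6954
  σ(Item 1,Item 3) = 0.50 × 0.97 × 1.02 = 0.4947
  σ(Item 2,Item 3) = 0.39 × 1.07 × 1.02 = 0.4256
σ²_T = Σσ²ᵢ + 2·Σσ_ij = 3.1262 + 2 × 1.6157 = 6.3576
α = (3/2)·(1 − 3.1262/6.3576) = 0.762

Cronbach's α = 0.762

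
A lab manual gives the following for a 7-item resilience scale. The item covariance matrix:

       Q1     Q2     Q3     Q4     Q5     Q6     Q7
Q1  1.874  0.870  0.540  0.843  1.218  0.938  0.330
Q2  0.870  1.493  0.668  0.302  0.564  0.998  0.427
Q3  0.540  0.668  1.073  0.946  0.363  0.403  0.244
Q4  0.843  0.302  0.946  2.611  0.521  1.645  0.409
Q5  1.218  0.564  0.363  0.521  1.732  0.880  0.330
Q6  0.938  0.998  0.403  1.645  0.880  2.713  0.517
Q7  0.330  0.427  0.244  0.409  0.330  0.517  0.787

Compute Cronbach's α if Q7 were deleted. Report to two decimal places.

Remaining items: Q1, Q2, Q3, Q4, Q5, Q6 (k = 6).
sum of item variances = 1.874 + 1.493 + 1.073 + 2.611 + 1.732 + 2.713 = 11.496
total variance = 11.496 + 2 × 11.699 = 34.894
α (item deleted) = (6/5)·(1 − 11.496/34.894) = 0.80

α = 0.80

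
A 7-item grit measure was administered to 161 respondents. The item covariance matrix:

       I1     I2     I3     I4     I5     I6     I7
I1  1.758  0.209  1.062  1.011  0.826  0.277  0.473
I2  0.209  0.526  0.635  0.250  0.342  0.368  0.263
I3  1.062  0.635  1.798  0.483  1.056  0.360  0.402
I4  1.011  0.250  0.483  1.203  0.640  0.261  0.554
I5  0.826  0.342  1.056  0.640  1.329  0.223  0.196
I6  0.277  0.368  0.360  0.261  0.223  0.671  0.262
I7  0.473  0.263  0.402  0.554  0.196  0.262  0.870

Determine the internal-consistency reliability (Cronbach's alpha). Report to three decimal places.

Cronbach's alpha = 0.832

ΣVar(i) = 1.758 + 0.526 + 1.798 + 1.203 + 1.329 + 0.671 + 0.870 = 8.155
Sum of off-diagonal covariances = 10.153
total variance = 8.155 + 2 × 10.153 = 28.461
α = (k/(k−1))·(1 − ΣVar(i)/total variance) = (7/6)·(1 − 8.155/28.461) = 0.832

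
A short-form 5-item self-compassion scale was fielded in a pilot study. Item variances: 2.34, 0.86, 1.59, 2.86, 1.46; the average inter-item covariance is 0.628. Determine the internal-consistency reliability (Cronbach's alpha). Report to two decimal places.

α = 0.72

sum of item variances = 2.34 + 0.86 + 1.59 + 2.86 + 1.46 = 9.11
Sum of the 10 distinct covariances = 10 × 0.628 = 6.280
σ²_T = sum of item variances + 2·Σcov = 9.11 + 2 × 6.280 = 21.670
α = (5/4)·(1 − 9.11/21.670) = 0.72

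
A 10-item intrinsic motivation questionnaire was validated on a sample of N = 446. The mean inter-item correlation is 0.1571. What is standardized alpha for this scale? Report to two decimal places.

α = 0.65

Standardized α = k·r̄ / (1 + (k−1)·r̄) = 10 × 0.1571 / (1 + 9 × 0.1571)
  = 1.5710 / 2.4139 = 0.65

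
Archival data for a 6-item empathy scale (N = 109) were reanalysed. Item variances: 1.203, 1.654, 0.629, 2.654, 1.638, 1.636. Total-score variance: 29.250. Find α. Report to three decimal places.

Σσᵢ² = 1.203 + 1.654 + 0.629 + 2.654 + 1.638 + 1.636 = 9.414
α = (k/(k−1))·(1 − Σσᵢ²/σ²_T) = (6/5)·(1 − 9.414/29.250) = 0.814

α = 0.814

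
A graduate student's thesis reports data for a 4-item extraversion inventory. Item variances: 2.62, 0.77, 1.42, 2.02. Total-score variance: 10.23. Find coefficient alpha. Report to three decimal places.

sum of item variances = 2.62 + 0.77 + 1.42 + 2.02 = 6.83
α = (k/(k−1))·(1 − sum of item variances/σ²_T) = (4/3)·(1 − 6.83/10.23) = 0.443

α = 0.443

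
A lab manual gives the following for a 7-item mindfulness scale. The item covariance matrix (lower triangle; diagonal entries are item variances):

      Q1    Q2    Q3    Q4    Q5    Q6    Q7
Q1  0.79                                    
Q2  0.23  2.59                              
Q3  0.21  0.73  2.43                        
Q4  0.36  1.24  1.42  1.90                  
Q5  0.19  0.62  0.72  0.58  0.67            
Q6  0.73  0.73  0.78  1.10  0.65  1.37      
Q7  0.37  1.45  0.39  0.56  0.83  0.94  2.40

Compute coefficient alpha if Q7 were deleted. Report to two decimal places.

α = 0.81

Remaining items: Q1, Q2, Q3, Q4, Q5, Q6 (k = 6).
Σσᵢ² = 0.79 + 2.59 + 2.43 + 1.90 + 0.67 + 1.37 = 9.75
σ²_T = 9.75 + 2 × 10.29 = 30.33
α (item deleted) = (6/5)·(1 − 9.75/30.33) = 0.81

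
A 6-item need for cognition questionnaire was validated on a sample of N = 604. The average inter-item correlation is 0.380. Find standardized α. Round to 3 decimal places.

standardized α = 0.786

Standardized α = k·r̄ / (1 + (k−1)·r̄) = 6 × 0.380 / (1 + 5 × 0.380)
  = 2.2800 / 2.9000 = 0.786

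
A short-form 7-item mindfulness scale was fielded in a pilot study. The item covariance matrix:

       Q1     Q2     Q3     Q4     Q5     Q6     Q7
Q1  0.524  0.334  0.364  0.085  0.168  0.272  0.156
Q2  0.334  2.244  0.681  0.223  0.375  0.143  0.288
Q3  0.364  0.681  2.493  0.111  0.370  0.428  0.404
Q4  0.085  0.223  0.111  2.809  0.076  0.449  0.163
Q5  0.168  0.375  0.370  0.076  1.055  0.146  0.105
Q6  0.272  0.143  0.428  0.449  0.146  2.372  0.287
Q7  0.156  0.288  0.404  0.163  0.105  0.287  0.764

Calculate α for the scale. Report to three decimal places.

sum of item variances = 0.524 + 2.244 + 2.493 + 2.809 + 1.055 + 2.372 + 0.764 = 12.261
Sum of the distinct covariances = 5.628
σ²_total = 12.261 + 2 × 5.628 = 23.517
α = (k/(k−1))·(1 − sum of item variances/σ²_total) = (7/6)·(1 − 12.261/23.517) = 0.558

α = 0.558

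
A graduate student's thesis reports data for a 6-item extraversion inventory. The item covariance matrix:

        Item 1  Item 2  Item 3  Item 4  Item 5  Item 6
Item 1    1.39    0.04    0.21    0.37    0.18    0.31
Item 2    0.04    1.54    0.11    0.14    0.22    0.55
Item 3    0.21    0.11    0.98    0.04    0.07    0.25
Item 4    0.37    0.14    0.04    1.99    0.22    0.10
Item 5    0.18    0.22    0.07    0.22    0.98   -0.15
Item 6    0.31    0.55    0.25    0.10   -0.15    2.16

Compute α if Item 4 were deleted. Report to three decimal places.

Remaining items: Item 1, Item 2, Item 3, Item 5, Item 6 (k = 5).
Σσ²ᵢ = 1.39 + 1.54 + 0.98 + 0.98 + 2.16 = 7.05
σ²_T = 7.05 + 2 × 1.79 = 10.63
α (item deleted) = (5/4)·(1 − 7.05/10.63) = 0.421

α = 0.421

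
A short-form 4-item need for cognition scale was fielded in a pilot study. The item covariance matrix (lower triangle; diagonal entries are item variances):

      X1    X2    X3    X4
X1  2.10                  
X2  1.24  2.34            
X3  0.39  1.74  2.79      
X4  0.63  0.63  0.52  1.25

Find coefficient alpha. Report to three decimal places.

coefficient alpha = 0.731

ΣVar(i) = 2.10 + 2.34 + 2.79 + 1.25 = 8.48
Sum of off-diagonal covariances = 5.15
σ²_T = 8.48 + 2 × 5.15 = 18.78
α = (k/(k−1))·(1 − ΣVar(i)/σ²_T) = (4/3)·(1 − 8.48/18.78) = 0.731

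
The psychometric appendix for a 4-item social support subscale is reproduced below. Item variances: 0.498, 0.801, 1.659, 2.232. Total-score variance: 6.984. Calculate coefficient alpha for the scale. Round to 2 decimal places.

coefficient alpha = 0.34

sum of item variances = 0.498 + 0.801 + 1.659 + 2.232 = 5.190
α = (k/(k−1))·(1 − sum of item variances/Var(T)) = (4/3)·(1 − 5.190/6.984) = 0.34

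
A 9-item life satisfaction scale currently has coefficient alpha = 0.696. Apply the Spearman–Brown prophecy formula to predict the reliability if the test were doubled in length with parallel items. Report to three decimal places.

Length factor m = 2
α' = m·α / (1 + (m−1)·α)
   = 2 × 0.696 / (1 + (2 − 1) × 0.696)
   = 1.3920 / 1.6960 = 0.821

predicted reliability = 0.821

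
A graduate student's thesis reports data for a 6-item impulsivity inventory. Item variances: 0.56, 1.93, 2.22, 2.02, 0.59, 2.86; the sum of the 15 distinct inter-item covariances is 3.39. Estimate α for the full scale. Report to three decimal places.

α = 0.480

sum of item variances = 0.56 + 1.93 + 2.22 + 2.02 + 0.59 + 2.86 = 10.18
Sum of distinct covariances = 3.39
σ²_total = sum of item variances + 2·Σcov = 10.18 + 2 × 3.39 = 16.96
α = (6/5)·(1 − 10.18/16.96) = 0.480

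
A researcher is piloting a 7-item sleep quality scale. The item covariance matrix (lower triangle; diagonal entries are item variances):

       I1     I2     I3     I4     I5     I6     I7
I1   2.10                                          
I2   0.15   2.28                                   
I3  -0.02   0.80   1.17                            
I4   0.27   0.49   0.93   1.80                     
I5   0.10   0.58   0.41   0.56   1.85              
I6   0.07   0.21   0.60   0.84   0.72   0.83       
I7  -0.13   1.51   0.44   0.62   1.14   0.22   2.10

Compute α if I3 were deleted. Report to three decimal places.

Remaining items: I1, I2, I4, I5, I6, I7 (k = 6).
sum of item variances = 2.10 + 2.28 + 1.80 + 1.85 + 0.83 + 2.10 = 10.96
σ²_T = 10.96 + 2 × 7.35 = 25.66
α (item deleted) = (6/5)·(1 − 10.96/25.66) = 0.687

α = 0.687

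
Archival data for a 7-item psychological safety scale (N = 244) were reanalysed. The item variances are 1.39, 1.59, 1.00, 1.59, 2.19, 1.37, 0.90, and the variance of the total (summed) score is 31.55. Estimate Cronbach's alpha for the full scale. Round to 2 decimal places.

Cronbach's alpha = 0.80

Σσ²ᵢ = 1.39 + 1.59 + 1.00 + 1.59 + 2.19 + 1.37 + 0.90 = 10.03
α = (k/(k−1))·(1 − Σσ²ᵢ/σ²_T) = (7/6)·(1 − 10.03/31.55) = 0.80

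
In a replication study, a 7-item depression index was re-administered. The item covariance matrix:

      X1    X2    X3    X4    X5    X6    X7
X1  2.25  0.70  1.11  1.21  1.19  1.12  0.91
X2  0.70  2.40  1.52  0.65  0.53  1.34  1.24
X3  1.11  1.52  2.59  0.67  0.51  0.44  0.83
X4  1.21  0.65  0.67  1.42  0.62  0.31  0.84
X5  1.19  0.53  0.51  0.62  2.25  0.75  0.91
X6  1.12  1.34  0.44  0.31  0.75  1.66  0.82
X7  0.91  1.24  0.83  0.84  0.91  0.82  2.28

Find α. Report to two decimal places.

sum of item variances = 2.25 + 2.40 + 2.59 + 1.42 + 2.25 + 1.66 + 2.28 = 14.85
Sum of the distinct covariances = 18.22
total variance = 14.85 + 2 × 18.22 = 51.29
α = (k/(k−1))·(1 − sum of item variances/total variance) = (7/6)·(1 − 14.85/51.29) = 0.83

α = 0.83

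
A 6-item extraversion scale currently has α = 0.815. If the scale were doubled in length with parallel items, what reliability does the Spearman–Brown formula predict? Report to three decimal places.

predicted reliability = 0.898

Length factor m = 2
α' = m·α / (1 + (m−1)·α)
   = 2 × 0.815 / (1 + (2 − 1) × 0.815)
   = 1.6300 / 1.8150 = 0.898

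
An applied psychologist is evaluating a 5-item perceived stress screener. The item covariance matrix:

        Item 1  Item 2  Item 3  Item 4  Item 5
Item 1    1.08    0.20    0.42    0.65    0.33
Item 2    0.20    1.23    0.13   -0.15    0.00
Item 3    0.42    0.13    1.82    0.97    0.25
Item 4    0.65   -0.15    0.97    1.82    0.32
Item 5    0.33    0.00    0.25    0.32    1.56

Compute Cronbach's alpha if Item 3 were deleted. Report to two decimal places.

Remaining items: Item 1, Item 2, Item 4, Item 5 (k = 4).
Σσᵢ² = 1.08 + 1.23 + 1.82 + 1.56 = 5.69
σ²_T = 5.69 + 2 × 1.35 = 8.39
α (item deleted) = (4/3)·(1 − 5.69/8.39) = 0.43

Cronbach's alpha = 0.43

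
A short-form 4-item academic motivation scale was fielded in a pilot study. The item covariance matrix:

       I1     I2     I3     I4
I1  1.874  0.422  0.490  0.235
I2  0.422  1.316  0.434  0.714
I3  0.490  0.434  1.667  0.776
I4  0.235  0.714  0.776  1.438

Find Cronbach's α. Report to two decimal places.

α = 0.66

sum of item variances = 1.874 + 1.316 + 1.667 + 1.438 = 6.295
Σ_{i<j} σ_ij = 3.071
σ²_T = 6.295 + 2 × 3.071 = 12.437
α = (k/(k−1))·(1 − sum of item variances/σ²_T) = (4/3)·(1 − 6.295/12.437) = 0.66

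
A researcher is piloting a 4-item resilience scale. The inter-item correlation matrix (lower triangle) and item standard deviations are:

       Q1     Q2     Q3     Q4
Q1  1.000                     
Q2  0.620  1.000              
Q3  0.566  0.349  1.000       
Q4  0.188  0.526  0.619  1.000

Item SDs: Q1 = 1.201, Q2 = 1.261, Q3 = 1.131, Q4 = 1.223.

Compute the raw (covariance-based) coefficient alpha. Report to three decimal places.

Σσ²ᵢ = 1.201² + 1.261² + 1.131² + 1.223² = 5.8074
Covariances σ_ij = r_ij · s_i · s_j:
  σ(Q1,Q2) = 0.620 × 1.201 × 1.261 = 0.9390
  σ(Q1,Q3) = 0.566 × 1.201 × 1.131 = 0.7688
  σ(Q1,Q4) = 0.188 × 1.201 × 1.223 = 0.2761
  σ(Q2,Q3) = 0.349 × 1.261 × 1.131 = 0.4977
  σ(Q2,Q4) = 0.526 × 1.261 × 1.223 = 0.8112
  σ(Q3,Q4) = 0.619 × 1.131 × 1.223 = 0.8562
σ²_T = Σσ²ᵢ + 2·Σσ_ij = 5.8074 + 2 × 4.1490 = 14.1054
α = (4/3)·(1 − 5.8074/14.1054) = 0.784

coefficient alpha = 0.784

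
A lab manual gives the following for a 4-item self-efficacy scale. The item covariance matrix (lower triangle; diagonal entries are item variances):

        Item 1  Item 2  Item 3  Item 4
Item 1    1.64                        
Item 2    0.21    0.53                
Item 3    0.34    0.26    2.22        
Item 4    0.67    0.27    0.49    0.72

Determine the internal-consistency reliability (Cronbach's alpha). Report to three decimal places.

ΣVar(i) = 1.64 + 0.53 + 2.22 + 0.72 = 5.11
Sum of off-diagonal covariances = 2.24
σ²_T = 5.11 + 2 × 2.24 = 9.59
α = (k/(k−1))·(1 − ΣVar(i)/σ²_T) = (4/3)·(1 − 5.11/9.59) = 0.623

α = 0.623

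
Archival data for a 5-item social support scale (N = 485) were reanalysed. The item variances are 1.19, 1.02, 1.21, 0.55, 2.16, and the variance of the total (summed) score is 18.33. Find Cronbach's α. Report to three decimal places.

sum of item variances = 1.19 + 1.02 + 1.21 + 0.55 + 2.16 = 6.13
α = (k/(k−1))·(1 − sum of item variances/total variance) = (5/4)·(1 − 6.13/18.33) = 0.832

Cronbach's α = 0.832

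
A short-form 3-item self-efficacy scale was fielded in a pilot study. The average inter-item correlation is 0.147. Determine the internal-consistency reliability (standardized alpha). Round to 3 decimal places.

α = 0.341

Standardized α = k·r̄ / (1 + (k−1)·r̄) = 3 × 0.147 / (1 + 2 × 0.147)
  = 0.4410 / 1.2940 = 0.341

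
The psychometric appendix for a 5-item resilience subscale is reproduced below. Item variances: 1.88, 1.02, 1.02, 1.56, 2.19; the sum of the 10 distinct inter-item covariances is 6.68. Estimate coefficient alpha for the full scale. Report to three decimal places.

Σσᵢ² = 1.88 + 1.02 + 1.02 + 1.56 + 2.19 = 7.67
Sum of distinct covariances = 6.68
total variance = Σσᵢ² + 2·Σcov = 7.67 + 2 × 6.68 = 21.03
α = (5/4)·(1 − 7.67/21.03) = 0.794

α = 0.794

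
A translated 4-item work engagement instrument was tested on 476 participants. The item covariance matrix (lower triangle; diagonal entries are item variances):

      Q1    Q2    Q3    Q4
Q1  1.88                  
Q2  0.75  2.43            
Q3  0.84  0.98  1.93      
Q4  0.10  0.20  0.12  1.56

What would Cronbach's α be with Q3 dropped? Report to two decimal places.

Cronbach's α = 0.40

Remaining items: Q1, Q2, Q4 (k = 3).
Σσᵢ² = 1.88 + 2.43 + 1.56 = 5.87
total variance = 5.87 + 2 × 1.05 = 7.97
α (item deleted) = (3/2)·(1 − 5.87/7.97) = 0.40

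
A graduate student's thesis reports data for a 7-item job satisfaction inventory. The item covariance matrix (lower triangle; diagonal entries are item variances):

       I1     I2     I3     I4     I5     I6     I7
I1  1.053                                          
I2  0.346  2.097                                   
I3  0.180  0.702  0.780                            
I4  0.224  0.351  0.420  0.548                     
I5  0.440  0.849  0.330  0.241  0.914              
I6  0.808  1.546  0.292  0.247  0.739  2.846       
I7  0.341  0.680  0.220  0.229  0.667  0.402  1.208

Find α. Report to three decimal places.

α = 0.799

sum of item variances = 1.053 + 2.097 + 0.780 + 0.548 + 0.914 + 2.846 + 1.208 = 9.446
Sum of the distinct covariances = 10.254
σ²_T = 9.446 + 2 × 10.254 = 29.954
α = (k/(k−1))·(1 − sum of item variances/σ²_T) = (7/6)·(1 − 9.446/29.954) = 0.799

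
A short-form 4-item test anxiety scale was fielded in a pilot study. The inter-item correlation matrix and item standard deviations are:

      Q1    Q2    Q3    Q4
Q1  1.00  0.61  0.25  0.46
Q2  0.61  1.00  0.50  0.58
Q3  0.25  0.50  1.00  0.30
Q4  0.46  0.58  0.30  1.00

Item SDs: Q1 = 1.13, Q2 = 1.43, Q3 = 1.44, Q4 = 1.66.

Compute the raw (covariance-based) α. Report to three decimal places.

Σσ²ᵢ = 1.13² + 1.43² + 1.44² + 1.66² = 8.1510
Covariances σ_ij = r_ij · s_i · s_j:
  σ(Q1,Q2) = 0.61 × 1.13 × 1.43 = 0.9857
  σ(Q1,Q3) = 0.25 × 1.13 × 1.44 = 0.4068
  σ(Q1,Q4) = 0.46 × 1.13 × 1.66 = 0.8629
  σ(Q2,Q3) = 0.50 × 1.43 × 1.44 = 1.0296
  σ(Q2,Q4) = 0.58 × 1.43 × 1.66 = 1.3768
  σ(Q3,Q4) = 0.30 × 1.44 × 1.66 = 0.7171
σ²_T = Σσ²ᵢ + 2·Σσ_ij = 8.1510 + 2 × 5.3789 = 18.9088
α = (4/3)·(1 − 8.1510/18.9088) = 0.759

α = 0.759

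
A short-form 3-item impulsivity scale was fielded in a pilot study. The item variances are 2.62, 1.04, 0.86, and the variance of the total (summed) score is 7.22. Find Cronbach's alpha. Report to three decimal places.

ΣVar(i) = 2.62 + 1.04 + 0.86 = 4.52
α = (k/(k−1))·(1 − ΣVar(i)/σ²_total) = (3/2)·(1 − 4.52/7.22) = 0.561

α = 0.561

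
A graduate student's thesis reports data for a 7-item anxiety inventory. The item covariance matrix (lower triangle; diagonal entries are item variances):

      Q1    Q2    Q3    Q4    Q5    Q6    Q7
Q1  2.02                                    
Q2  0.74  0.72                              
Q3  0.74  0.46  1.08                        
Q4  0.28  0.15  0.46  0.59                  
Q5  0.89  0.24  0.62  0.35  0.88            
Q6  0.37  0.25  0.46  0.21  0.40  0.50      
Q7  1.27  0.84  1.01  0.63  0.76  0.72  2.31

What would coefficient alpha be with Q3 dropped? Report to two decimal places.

coefficient alpha = 0.84

Remaining items: Q1, Q2, Q4, Q5, Q6, Q7 (k = 6).
Σσᵢ² = 2.02 + 0.72 + 0.59 + 0.88 + 0.50 + 2.31 = 7.02
σ²_total = 7.02 + 2 × 8.10 = 23.22
α (item deleted) = (6/5)·(1 − 7.02/23.22) = 0.84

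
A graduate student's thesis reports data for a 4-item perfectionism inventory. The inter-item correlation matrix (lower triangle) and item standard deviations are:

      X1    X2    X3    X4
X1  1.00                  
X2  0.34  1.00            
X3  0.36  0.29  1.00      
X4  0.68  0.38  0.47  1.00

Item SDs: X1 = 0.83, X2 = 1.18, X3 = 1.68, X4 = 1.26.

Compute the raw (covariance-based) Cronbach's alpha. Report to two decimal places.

Σσ²ᵢ = 0.83² + 1.18² + 1.68² + 1.26² = 6.4913
Covariances σ_ij = r_ij · s_i · s_j:
  σ(X1,X2) = 0.34 × 0.83 × 1.18 = 0.3330
  σ(X1,X3) = 0.36 × 0.83 × 1.68 = 0.5020
  σ(X1,X4) = 0.68 × 0.83 × 1.26 = 0.7111
  σ(X2,X3) = 0.29 × 1.18 × 1.68 = 0.5749
  σ(X2,X4) = 0.38 × 1.18 × 1.26 = 0.5650
  σ(X3,X4) = 0.47 × 1.68 × 1.26 = 0.9949
σ²_T = Σσ²ᵢ + 2·Σσ_ij = 6.4913 + 2 × 3.6809 = 13.8531
α = (4/3)·(1 − 6.4913/13.8531) = 0.71

α = 0.71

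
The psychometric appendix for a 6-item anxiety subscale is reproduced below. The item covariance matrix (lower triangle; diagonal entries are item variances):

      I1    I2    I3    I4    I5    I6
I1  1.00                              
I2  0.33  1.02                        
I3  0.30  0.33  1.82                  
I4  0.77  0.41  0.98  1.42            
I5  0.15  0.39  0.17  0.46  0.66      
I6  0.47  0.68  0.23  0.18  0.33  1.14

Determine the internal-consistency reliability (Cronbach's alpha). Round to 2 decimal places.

Cronbach's alpha = 0.76

sum of item variances = 1.00 + 1.02 + 1.82 + 1.42 + 0.66 + 1.14 = 7.06
Σ_{i<j} σ_ij = 6.18
σ²_T = 7.06 + 2 × 6.18 = 19.42
α = (k/(k−1))·(1 − sum of item variances/σ²_T) = (6/5)·(1 − 7.06/19.42) = 0.76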